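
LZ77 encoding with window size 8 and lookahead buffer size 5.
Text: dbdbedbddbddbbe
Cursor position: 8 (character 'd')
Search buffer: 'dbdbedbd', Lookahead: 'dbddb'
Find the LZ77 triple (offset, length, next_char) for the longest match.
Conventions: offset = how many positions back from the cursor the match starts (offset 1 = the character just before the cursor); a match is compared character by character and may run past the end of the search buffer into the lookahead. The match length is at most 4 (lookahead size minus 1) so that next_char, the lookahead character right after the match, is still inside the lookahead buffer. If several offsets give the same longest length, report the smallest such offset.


Try each offset into the search buffer:
  offset=1 (pos 7, char 'd'): match length 1
  offset=2 (pos 6, char 'b'): match length 0
  offset=3 (pos 5, char 'd'): match length 4
  offset=4 (pos 4, char 'e'): match length 0
  offset=5 (pos 3, char 'b'): match length 0
  offset=6 (pos 2, char 'd'): match length 2
  offset=7 (pos 1, char 'b'): match length 0
  offset=8 (pos 0, char 'd'): match length 3
Longest match has length 4 at offset 3.
next_char = character at position 8 + 4 = 12 -> 'b'

Best match: offset=3, length=4 (matching 'dbdd' starting at position 5)
LZ77 triple: (3, 4, 'b')


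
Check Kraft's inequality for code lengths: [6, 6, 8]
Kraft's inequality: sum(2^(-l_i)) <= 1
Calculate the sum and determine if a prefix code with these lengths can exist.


Sum = 2^(-6) + 2^(-6) + 2^(-8)
    = 0.015625 + 0.015625 + 0.00390625
    = 9/256 = 0.03515625
Since 0.03515625 <= 1, Kraft's inequality IS satisfied.
A prefix code with these lengths CAN exist.

Kraft sum = 0.03515625. Satisfied.


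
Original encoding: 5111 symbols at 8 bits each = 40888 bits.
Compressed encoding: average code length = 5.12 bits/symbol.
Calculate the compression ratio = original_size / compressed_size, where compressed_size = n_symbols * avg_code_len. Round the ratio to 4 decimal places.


original_size = n_symbols * orig_bits = 5111 * 8 = 40888 bits
compressed_size = n_symbols * avg_code_len = 5111 * 5.12 = 26168.32 bits
ratio = original_size / compressed_size = 40888 / 26168.32 = 1.5625

Compression ratio = 1.5625


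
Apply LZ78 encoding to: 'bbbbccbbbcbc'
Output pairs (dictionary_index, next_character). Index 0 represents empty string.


LZ78 encoding steps:
Dictionary: {0: ''}
Step 1: w='' (idx 0), next='b' -> output (0, 'b'), add 'b' as idx 1
Step 2: w='b' (idx 1), next='b' -> output (1, 'b'), add 'bb' as idx 2
Step 3: w='b' (idx 1), next='c' -> output (1, 'c'), add 'bc' as idx 3
Step 4: w='' (idx 0), next='c' -> output (0, 'c'), add 'c' as idx 4
Step 5: w='bb' (idx 2), next='b' -> output (2, 'b'), add 'bbb' as idx 5
Step 6: w='c' (idx 4), next='b' -> output (4, 'b'), add 'cb' as idx 6
Step 7: w='c' (idx 4), end of input -> output (4, '')


Encoded: [(0, 'b'), (1, 'b'), (1, 'c'), (0, 'c'), (2, 'b'), (4, 'b'), (4, '')]


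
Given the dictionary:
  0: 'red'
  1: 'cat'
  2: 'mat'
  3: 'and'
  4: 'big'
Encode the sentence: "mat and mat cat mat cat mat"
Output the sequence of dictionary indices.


Look up each word in the dictionary:
  'mat' -> 2
  'and' -> 3
  'mat' -> 2
  'cat' -> 1
  'mat' -> 2
  'cat' -> 1
  'mat' -> 2

Encoded: [2, 3, 2, 1, 2, 1, 2]


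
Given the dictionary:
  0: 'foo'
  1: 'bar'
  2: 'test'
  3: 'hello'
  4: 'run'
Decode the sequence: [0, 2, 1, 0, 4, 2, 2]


Look up each index in the dictionary:
  0 -> 'foo'
  2 -> 'test'
  1 -> 'bar'
  0 -> 'foo'
  4 -> 'run'
  2 -> 'test'
  2 -> 'test'

Decoded: "foo test bar foo run test test"


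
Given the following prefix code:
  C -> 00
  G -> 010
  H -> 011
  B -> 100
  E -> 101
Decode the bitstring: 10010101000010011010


Decoding step by step:
Bits 100 -> B
Bits 101 -> E
Bits 010 -> G
Bits 00 -> C
Bits 010 -> G
Bits 011 -> H
Bits 010 -> G


Decoded message: BEGCGHG


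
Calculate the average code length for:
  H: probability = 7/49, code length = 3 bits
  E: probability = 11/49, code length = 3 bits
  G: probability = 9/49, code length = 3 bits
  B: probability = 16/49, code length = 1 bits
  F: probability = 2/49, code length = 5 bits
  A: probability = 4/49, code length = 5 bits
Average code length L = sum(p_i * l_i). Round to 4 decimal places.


Weighted contributions p_i * l_i:
  H: (7/49) * 3 = 21/49
  E: (11/49) * 3 = 33/49
  G: (9/49) * 3 = 27/49
  B: (16/49) * 1 = 16/49
  F: (2/49) * 5 = 10/49
  A: (4/49) * 5 = 20/49
Sum = (21 + 33 + 27 + 16 + 10 + 20)/49 = 127/49

L = 127/49 = 2.5918 bits/symbol


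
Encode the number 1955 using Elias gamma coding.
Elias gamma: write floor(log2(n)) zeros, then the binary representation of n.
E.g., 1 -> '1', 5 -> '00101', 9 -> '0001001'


num_bits = floor(log2(1955)) + 1 = 11
leading_zeros = num_bits - 1 = 10
binary(1955) = 11110100011

Elias gamma(1955) = '0000000000' + '11110100011' = 000000000011110100011 (21 bits)


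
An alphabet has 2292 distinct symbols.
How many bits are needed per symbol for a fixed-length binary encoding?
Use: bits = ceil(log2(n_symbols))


log2(2292) = 11.1624
Bracket: 2^11 = 2048 < 2292 <= 2^12 = 4096
So ceil(log2(2292)) = 12

bits = ceil(log2(2292)) = ceil(11.1624) = 12 bits


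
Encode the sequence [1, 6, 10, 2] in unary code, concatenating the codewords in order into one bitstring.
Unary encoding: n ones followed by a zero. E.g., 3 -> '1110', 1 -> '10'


Encode each number as n ones followed by a terminating 0:
  1 -> 10 (2 bits)
  6 -> 1111110 (7 bits)
  10 -> 11111111110 (11 bits)
  2 -> 110 (3 bits)
Total length = 2 + 7 + 11 + 3 = 23 bits.

Unary([1, 6, 10, 2]) = 10111111011111111110110 (23 bits)


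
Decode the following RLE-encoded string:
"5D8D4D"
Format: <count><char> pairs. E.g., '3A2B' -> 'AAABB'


Expanding each <count><char> pair:
  5D -> 'DDDDD'
  8D -> 'DDDDDDDD'
  4D -> 'DDDD'

Decoded = DDDDDDDDDDDDDDDDD


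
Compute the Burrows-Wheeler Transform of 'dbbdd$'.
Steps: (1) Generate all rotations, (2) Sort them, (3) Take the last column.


Rotations (sorted):
  0: $dbbdd -> last char: d
  1: bbdd$d -> last char: d
  2: bdd$db -> last char: b
  3: d$dbbd -> last char: d
  4: dbbdd$ -> last char: $
  5: dd$dbb -> last char: b


BWT = ddbd$b


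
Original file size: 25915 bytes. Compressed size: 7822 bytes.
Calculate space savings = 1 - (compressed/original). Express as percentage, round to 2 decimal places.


ratio = compressed/original = 7822/25915 = 0.301833
savings = 1 - ratio = 1 - 0.301833 = 0.698167
as a percentage: 0.698167 * 100 = 69.82%

Space savings = 1 - 7822/25915 = 69.82%


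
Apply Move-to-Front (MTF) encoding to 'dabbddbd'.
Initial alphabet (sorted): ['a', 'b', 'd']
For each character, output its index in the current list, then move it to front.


MTF encoding:
'd': index 2 in ['a', 'b', 'd'] -> ['d', 'a', 'b']
'a': index 1 in ['d', 'a', 'b'] -> ['a', 'd', 'b']
'b': index 2 in ['a', 'd', 'b'] -> ['b', 'a', 'd']
'b': index 0 in ['b', 'a', 'd'] -> ['b', 'a', 'd']
'd': index 2 in ['b', 'a', 'd'] -> ['d', 'b', 'a']
'd': index 0 in ['d', 'b', 'a'] -> ['d', 'b', 'a']
'b': index 1 in ['d', 'b', 'a'] -> ['b', 'd', 'a']
'd': index 1 in ['b', 'd', 'a'] -> ['d', 'b', 'a']


Output: [2, 1, 2, 0, 2, 0, 1, 1]


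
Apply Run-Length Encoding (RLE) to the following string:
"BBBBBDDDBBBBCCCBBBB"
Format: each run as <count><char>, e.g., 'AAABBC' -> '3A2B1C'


Scanning runs left to right:
  i=0: run of 'B' x 5 -> '5B'
  i=5: run of 'D' x 3 -> '3D'
  i=8: run of 'B' x 4 -> '4B'
  i=12: run of 'C' x 3 -> '3C'
  i=15: run of 'B' x 4 -> '4B'

RLE = 5B3D4B3C4B


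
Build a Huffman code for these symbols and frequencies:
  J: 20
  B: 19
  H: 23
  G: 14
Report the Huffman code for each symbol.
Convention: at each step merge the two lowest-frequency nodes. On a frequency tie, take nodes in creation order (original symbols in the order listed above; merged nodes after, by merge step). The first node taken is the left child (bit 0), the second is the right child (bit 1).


Huffman tree construction:
Step 1: Merge G(14) + B(19) = 33
Step 2: Merge J(20) + H(23) = 43
Step 3: Merge (G+B)(33) + (J+H)(43) = 76
Read each symbol's code off the tree from the root (left child = 0, right child = 1).

Codes:
  J: 10 (length 2)
  B: 01 (length 2)
  H: 11 (length 2)
  G: 00 (length 2)
Average code length: 152/76 = 2.0000 bits/symbol


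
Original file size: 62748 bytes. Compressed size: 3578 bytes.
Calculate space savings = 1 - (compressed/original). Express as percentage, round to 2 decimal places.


ratio = compressed/original = 3578/62748 = 0.057022
savings = 1 - ratio = 1 - 0.057022 = 0.942978
as a percentage: 0.942978 * 100 = 94.3%

Space savings = 1 - 3578/62748 = 94.3%


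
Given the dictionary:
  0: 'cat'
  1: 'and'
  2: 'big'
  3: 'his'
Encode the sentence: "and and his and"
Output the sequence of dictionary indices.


Look up each word in the dictionary:
  'and' -> 1
  'and' -> 1
  'his' -> 3
  'and' -> 1

Encoded: [1, 1, 3, 1]


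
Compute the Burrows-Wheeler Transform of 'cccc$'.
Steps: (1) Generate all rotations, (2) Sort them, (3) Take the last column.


Rotations (sorted):
  0: $cccc -> last char: c
  1: c$ccc -> last char: c
  2: cc$cc -> last char: c
  3: ccc$c -> last char: c
  4: cccc$ -> last char: $


BWT = cccc$


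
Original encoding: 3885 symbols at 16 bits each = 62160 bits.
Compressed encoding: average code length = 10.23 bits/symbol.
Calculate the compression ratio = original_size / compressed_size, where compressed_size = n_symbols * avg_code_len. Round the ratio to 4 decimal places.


original_size = n_symbols * orig_bits = 3885 * 16 = 62160 bits
compressed_size = n_symbols * avg_code_len = 3885 * 10.23 = 39743.55 bits
ratio = original_size / compressed_size = 62160 / 39743.55 = 1.564

Compression ratio = 1.564


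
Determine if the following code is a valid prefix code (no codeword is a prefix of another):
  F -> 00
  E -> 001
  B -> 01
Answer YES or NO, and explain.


Checking each pair (does one codeword prefix another?):
  F='00' vs E='001': prefix -- VIOLATION

NO -- this is NOT a valid prefix code. F (00) is a prefix of E (001).


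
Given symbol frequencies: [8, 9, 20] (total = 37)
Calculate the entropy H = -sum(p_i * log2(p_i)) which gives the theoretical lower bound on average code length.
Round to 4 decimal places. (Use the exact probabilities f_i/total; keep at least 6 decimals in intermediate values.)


Per-symbol terms -p_i * log2(p_i) with p_i = f_i/37:
  p = 8/37 = 0.216216: log2(p) = -2.209453, -p*log2(p) = 0.477720
  p = 9/37 = 0.243243: log2(p) = -2.039528, -p*log2(p) = 0.496101
  p = 20/37 = 0.540541: log2(p) = -0.887525, -p*log2(p) = 0.479743
H = 0.477720 + 0.496101 + 0.479743 = 1.453564

H = 1.4536 bits/symbol


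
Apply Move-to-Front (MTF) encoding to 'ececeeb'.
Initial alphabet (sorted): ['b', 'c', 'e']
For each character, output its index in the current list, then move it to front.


MTF encoding:
'e': index 2 in ['b', 'c', 'e'] -> ['e', 'b', 'c']
'c': index 2 in ['e', 'b', 'c'] -> ['c', 'e', 'b']
'e': index 1 in ['c', 'e', 'b'] -> ['e', 'c', 'b']
'c': index 1 in ['e', 'c', 'b'] -> ['c', 'e', 'b']
'e': index 1 in ['c', 'e', 'b'] -> ['e', 'c', 'b']
'e': index 0 in ['e', 'c', 'b'] -> ['e', 'c', 'b']
'b': index 2 in ['e', 'c', 'b'] -> ['b', 'e', 'c']


Output: [2, 2, 1, 1, 1, 0, 2]


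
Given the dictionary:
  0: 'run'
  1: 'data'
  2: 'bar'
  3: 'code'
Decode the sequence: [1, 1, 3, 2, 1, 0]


Look up each index in the dictionary:
  1 -> 'data'
  1 -> 'data'
  3 -> 'code'
  2 -> 'bar'
  1 -> 'data'
  0 -> 'run'

Decoded: "data data code bar data run"


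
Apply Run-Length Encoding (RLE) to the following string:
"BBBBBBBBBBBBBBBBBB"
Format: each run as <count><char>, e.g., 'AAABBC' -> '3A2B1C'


Scanning runs left to right:
  i=0: run of 'B' x 18 -> '18B'

RLE = 18B


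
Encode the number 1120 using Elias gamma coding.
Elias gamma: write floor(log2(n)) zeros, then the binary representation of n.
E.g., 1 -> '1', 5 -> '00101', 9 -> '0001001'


num_bits = floor(log2(1120)) + 1 = 11
leading_zeros = num_bits - 1 = 10
binary(1120) = 10001100000

Elias gamma(1120) = '0000000000' + '10001100000' = 000000000010001100000 (21 bits)


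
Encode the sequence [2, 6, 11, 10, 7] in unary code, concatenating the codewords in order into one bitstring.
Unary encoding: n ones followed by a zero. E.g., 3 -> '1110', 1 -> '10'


Encode each number as n ones followed by a terminating 0:
  2 -> 110 (3 bits)
  6 -> 1111110 (7 bits)
  11 -> 111111111110 (12 bits)
  10 -> 11111111110 (11 bits)
  7 -> 11111110 (8 bits)
Total length = 3 + 7 + 12 + 11 + 8 = 41 bits.

Unary([2, 6, 11, 10, 7]) = 11011111101111111111101111111111011111110 (41 bits)


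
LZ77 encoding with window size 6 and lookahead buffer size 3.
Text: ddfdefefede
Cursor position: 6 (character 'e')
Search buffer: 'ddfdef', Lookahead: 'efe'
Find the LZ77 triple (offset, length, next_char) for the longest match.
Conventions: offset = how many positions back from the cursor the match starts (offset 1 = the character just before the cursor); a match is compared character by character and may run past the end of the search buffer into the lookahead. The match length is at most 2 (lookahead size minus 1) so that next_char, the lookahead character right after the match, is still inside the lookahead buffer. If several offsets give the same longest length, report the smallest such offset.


Try each offset into the search buffer:
  offset=1 (pos 5, char 'f'): match length 0
  offset=2 (pos 4, char 'e'): match length 2
  offset=3 (pos 3, char 'd'): match length 0
  offset=4 (pos 2, char 'f'): match length 0
  offset=5 (pos 1, char 'd'): match length 0
  offset=6 (pos 0, char 'd'): match length 0
Longest match has length 2 at offset 2.
next_char = character at position 6 + 2 = 8 -> 'e'

Best match: offset=2, length=2 (matching 'ef' starting at position 4)
LZ77 triple: (2, 2, 'e')


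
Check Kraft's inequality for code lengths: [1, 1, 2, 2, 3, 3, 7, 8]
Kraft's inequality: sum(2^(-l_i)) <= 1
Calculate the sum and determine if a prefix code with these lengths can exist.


Sum = 2^(-1) + 2^(-1) + 2^(-2) + 2^(-2) + 2^(-3) + 2^(-3) + 2^(-7) + 2^(-8)
    = 0.5 + 0.5 + 0.25 + 0.25 + 0.125 + 0.125 + 0.0078125 + 0.00390625
    = 451/256 = 1.76171875
Since 1.76171875 > 1, Kraft's inequality is NOT satisfied.
A prefix code with these lengths CANNOT exist.

Kraft sum = 1.76171875. Not satisfied.


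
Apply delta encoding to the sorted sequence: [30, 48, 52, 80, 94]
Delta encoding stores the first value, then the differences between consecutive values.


First value: 30
Deltas:
  48 - 30 = 18
  52 - 48 = 4
  80 - 52 = 28
  94 - 80 = 14


Delta encoded: [30, 18, 4, 28, 14]


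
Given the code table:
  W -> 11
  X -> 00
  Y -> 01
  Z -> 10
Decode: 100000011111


Decoding:
10 -> Z
00 -> X
00 -> X
01 -> Y
11 -> W
11 -> W


Result: ZXXYWW


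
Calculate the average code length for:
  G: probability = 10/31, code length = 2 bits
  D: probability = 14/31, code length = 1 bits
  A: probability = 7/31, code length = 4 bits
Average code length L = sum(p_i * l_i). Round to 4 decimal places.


Weighted contributions p_i * l_i:
  G: (10/31) * 2 = 20/31
  D: (14/31) * 1 = 14/31
  A: (7/31) * 4 = 28/31
Sum = (20 + 14 + 28)/31 = 62/31

L = 62/31 = 2.0000 bits/symbol


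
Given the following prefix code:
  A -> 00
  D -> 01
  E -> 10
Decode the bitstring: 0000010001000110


Decoding step by step:
Bits 00 -> A
Bits 00 -> A
Bits 01 -> D
Bits 00 -> A
Bits 01 -> D
Bits 00 -> A
Bits 01 -> D
Bits 10 -> E


Decoded message: AADADADE


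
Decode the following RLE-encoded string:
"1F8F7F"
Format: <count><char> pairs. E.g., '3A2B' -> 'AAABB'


Expanding each <count><char> pair:
  1F -> 'F'
  8F -> 'FFFFFFFF'
  7F -> 'FFFFFFF'

Decoded = FFFFFFFFFFFFFFFF


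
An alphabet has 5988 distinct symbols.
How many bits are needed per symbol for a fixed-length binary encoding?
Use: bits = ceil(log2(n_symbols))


log2(5988) = 12.5479
Bracket: 2^12 = 4096 < 5988 <= 2^13 = 8192
So ceil(log2(5988)) = 13

bits = ceil(log2(5988)) = ceil(12.5479) = 13 bits


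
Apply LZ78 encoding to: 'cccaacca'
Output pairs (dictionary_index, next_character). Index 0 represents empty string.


LZ78 encoding steps:
Dictionary: {0: ''}
Step 1: w='' (idx 0), next='c' -> output (0, 'c'), add 'c' as idx 1
Step 2: w='c' (idx 1), next='c' -> output (1, 'c'), add 'cc' as idx 2
Step 3: w='' (idx 0), next='a' -> output (0, 'a'), add 'a' as idx 3
Step 4: w='a' (idx 3), next='c' -> output (3, 'c'), add 'ac' as idx 4
Step 5: w='c' (idx 1), next='a' -> output (1, 'a'), add 'ca' as idx 5


Encoded: [(0, 'c'), (1, 'c'), (0, 'a'), (3, 'c'), (1, 'a')]


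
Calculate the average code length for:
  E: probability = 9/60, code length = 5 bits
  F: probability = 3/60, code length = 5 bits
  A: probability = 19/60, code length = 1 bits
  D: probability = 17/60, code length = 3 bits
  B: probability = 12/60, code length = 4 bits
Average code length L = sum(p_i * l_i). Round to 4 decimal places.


Weighted contributions p_i * l_i:
  E: (9/60) * 5 = 45/60
  F: (3/60) * 5 = 15/60
  A: (19/60) * 1 = 19/60
  D: (17/60) * 3 = 51/60
  B: (12/60) * 4 = 48/60
Sum = (45 + 15 + 19 + 51 + 48)/60 = 178/60

L = 178/60 = 2.9667 bits/symbol


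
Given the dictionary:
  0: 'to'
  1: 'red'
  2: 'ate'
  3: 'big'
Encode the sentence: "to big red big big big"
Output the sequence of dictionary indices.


Look up each word in the dictionary:
  'to' -> 0
  'big' -> 3
  'red' -> 1
  'big' -> 3
  'big' -> 3
  'big' -> 3

Encoded: [0, 3, 1, 3, 3, 3]


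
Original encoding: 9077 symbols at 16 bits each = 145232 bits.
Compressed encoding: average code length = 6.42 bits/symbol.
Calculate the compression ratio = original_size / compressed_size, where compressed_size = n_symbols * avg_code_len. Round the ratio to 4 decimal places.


original_size = n_symbols * orig_bits = 9077 * 16 = 145232 bits
compressed_size = n_symbols * avg_code_len = 9077 * 6.42 = 58274.34 bits
ratio = original_size / compressed_size = 145232 / 58274.34 = 2.4922

Compression ratio = 2.4922


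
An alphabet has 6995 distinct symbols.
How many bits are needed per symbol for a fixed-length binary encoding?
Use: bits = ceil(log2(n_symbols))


log2(6995) = 12.7721
Bracket: 2^12 = 4096 < 6995 <= 2^13 = 8192
So ceil(log2(6995)) = 13

bits = ceil(log2(6995)) = ceil(12.7721) = 13 bits


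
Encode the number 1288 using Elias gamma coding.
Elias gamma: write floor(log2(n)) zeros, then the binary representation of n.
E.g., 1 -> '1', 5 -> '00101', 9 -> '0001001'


num_bits = floor(log2(1288)) + 1 = 11
leading_zeros = num_bits - 1 = 10
binary(1288) = 10100001000

Elias gamma(1288) = '0000000000' + '10100001000' = 000000000010100001000 (21 bits)


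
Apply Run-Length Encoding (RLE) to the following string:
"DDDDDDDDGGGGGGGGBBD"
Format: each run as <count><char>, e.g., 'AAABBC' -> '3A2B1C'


Scanning runs left to right:
  i=0: run of 'D' x 8 -> '8D'
  i=8: run of 'G' x 8 -> '8G'
  i=16: run of 'B' x 2 -> '2B'
  i=18: run of 'D' x 1 -> '1D'

RLE = 8D8G2B1D


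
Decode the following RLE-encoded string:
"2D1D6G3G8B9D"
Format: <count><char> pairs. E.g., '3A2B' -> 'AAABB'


Expanding each <count><char> pair:
  2D -> 'DD'
  1D -> 'D'
  6G -> 'GGGGGG'
  3G -> 'GGG'
  8B -> 'BBBBBBBB'
  9D -> 'DDDDDDDDD'

Decoded = DDDGGGGGGGGGBBBBBBBBDDDDDDDDD


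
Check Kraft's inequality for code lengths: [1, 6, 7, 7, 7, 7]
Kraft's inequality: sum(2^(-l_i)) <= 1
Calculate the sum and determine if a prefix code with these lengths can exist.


Sum = 2^(-1) + 2^(-6) + 2^(-7) + 2^(-7) + 2^(-7) + 2^(-7)
    = 0.5 + 0.015625 + 0.0078125 + 0.0078125 + 0.0078125 + 0.0078125
    = 70/128 = 0.546875
Since 0.546875 <= 1, Kraft's inequality IS satisfied.
A prefix code with these lengths CAN exist.

Kraft sum = 0.546875. Satisfied.


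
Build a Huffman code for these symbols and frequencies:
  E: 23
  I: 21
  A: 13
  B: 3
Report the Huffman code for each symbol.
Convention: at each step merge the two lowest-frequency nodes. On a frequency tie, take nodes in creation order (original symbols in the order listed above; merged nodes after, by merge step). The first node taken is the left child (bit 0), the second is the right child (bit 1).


Huffman tree construction:
Step 1: Merge B(3) + A(13) = 16
Step 2: Merge (B+A)(16) + I(21) = 37
Step 3: Merge E(23) + ((B+A)+I)(37) = 60
Read each symbol's code off the tree from the root (left child = 0, right child = 1).

Codes:
  E: 0 (length 1)
  I: 11 (length 2)
  A: 101 (length 3)
  B: 100 (length 3)
Average code length: 113/60 = 1.8833 bits/symbol


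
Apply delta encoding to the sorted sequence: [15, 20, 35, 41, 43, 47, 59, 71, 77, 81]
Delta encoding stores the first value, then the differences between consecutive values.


First value: 15
Deltas:
  20 - 15 = 5
  35 - 20 = 15
  41 - 35 = 6
  43 - 41 = 2
  47 - 43 = 4
  59 - 47 = 12
  71 - 59 = 12
  77 - 71 = 6
  81 - 77 = 4


Delta encoded: [15, 5, 15, 6, 2, 4, 12, 12, 6, 4]


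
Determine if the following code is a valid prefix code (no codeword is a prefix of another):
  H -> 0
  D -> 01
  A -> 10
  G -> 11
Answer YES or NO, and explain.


Checking each pair (does one codeword prefix another?):
  H='0' vs D='01': prefix -- VIOLATION

NO -- this is NOT a valid prefix code. H (0) is a prefix of D (01).


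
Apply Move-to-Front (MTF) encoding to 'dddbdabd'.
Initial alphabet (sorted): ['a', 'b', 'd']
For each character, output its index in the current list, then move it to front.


MTF encoding:
'd': index 2 in ['a', 'b', 'd'] -> ['d', 'a', 'b']
'd': index 0 in ['d', 'a', 'b'] -> ['d', 'a', 'b']
'd': index 0 in ['d', 'a', 'b'] -> ['d', 'a', 'b']
'b': index 2 in ['d', 'a', 'b'] -> ['b', 'd', 'a']
'd': index 1 in ['b', 'd', 'a'] -> ['d', 'b', 'a']
'a': index 2 in ['d', 'b', 'a'] -> ['a', 'd', 'b']
'b': index 2 in ['a', 'd', 'b'] -> ['b', 'a', 'd']
'd': index 2 in ['b', 'a', 'd'] -> ['d', 'b', 'a']


Output: [2, 0, 0, 2, 1, 2, 2, 2]


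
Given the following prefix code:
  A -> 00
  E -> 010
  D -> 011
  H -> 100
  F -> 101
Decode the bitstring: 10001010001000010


Decoding step by step:
Bits 100 -> H
Bits 010 -> E
Bits 100 -> H
Bits 010 -> E
Bits 00 -> A
Bits 010 -> E


Decoded message: HEHEAE


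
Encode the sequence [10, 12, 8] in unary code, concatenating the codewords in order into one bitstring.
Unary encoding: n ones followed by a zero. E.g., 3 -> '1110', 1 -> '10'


Encode each number as n ones followed by a terminating 0:
  10 -> 11111111110 (11 bits)
  12 -> 1111111111110 (13 bits)
  8 -> 111111110 (9 bits)
Total length = 11 + 13 + 9 = 33 bits.

Unary([10, 12, 8]) = 111111111101111111111110111111110 (33 bits)


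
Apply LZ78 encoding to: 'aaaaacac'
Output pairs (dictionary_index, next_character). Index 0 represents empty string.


LZ78 encoding steps:
Dictionary: {0: ''}
Step 1: w='' (idx 0), next='a' -> output (0, 'a'), add 'a' as idx 1
Step 2: w='a' (idx 1), next='a' -> output (1, 'a'), add 'aa' as idx 2
Step 3: w='aa' (idx 2), next='c' -> output (2, 'c'), add 'aac' as idx 3
Step 4: w='a' (idx 1), next='c' -> output (1, 'c'), add 'ac' as idx 4


Encoded: [(0, 'a'), (1, 'a'), (2, 'c'), (1, 'c')]


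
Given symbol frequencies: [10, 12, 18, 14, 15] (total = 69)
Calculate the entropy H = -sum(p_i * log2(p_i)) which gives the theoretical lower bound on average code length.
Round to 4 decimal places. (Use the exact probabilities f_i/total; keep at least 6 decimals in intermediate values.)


Per-symbol terms -p_i * log2(p_i) with p_i = f_i/69:
  p = 10/69 = 0.144928: log2(p) = -2.786596, -p*log2(p) = 0.403855
  p = 12/69 = 0.173913: log2(p) = -2.523562, -p*log2(p) = 0.438880
  p = 18/69 = 0.260870: log2(p) = -1.938599, -p*log2(p) = 0.505722
  p = 14/69 = 0.202899: log2(p) = -2.301170, -p*log2(p) = 0.466904
  p = 15/69 = 0.217391: log2(p) = -2.201634, -p*log2(p) = 0.478616
H = 0.403855 + 0.438880 + 0.505722 + 0.466904 + 0.478616 = 2.293977

H = 2.294 bits/symbol


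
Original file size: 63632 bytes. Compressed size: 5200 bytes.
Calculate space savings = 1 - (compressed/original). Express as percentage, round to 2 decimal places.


ratio = compressed/original = 5200/63632 = 0.08172
savings = 1 - ratio = 1 - 0.08172 = 0.91828
as a percentage: 0.91828 * 100 = 91.83%

Space savings = 1 - 5200/63632 = 91.83%


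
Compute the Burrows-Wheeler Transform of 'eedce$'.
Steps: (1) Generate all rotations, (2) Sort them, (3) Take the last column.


Rotations (sorted):
  0: $eedce -> last char: e
  1: ce$eed -> last char: d
  2: dce$ee -> last char: e
  3: e$eedc -> last char: c
  4: edce$e -> last char: e
  5: eedce$ -> last char: $


BWT = edece$


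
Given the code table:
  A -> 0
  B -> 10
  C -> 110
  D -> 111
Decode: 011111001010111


Decoding:
0 -> A
111 -> D
110 -> C
0 -> A
10 -> B
10 -> B
111 -> D


Result: ADCABBD


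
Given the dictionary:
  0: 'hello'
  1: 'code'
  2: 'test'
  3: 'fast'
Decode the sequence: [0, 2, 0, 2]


Look up each index in the dictionary:
  0 -> 'hello'
  2 -> 'test'
  0 -> 'hello'
  2 -> 'test'

Decoded: "hello test hello test"


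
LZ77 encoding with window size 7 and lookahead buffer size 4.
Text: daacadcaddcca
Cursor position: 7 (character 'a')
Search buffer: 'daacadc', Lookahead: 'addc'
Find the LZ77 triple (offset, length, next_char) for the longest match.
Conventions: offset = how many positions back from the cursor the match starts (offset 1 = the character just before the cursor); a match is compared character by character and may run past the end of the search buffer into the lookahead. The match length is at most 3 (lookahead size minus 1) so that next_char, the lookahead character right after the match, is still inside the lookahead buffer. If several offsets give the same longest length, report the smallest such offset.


Try each offset into the search buffer:
  offset=1 (pos 6, char 'c'): match length 0
  offset=2 (pos 5, char 'd'): match length 0
  offset=3 (pos 4, char 'a'): match length 2
  offset=4 (pos 3, char 'c'): match length 0
  offset=5 (pos 2, char 'a'): match length 1
  offset=6 (pos 1, char 'a'): match length 1
  offset=7 (pos 0, char 'd'): match length 0
Longest match has length 2 at offset 3.
next_char = character at position 7 + 2 = 9 -> 'd'

Best match: offset=3, length=2 (matching 'ad' starting at position 4)
LZ77 triple: (3, 2, 'd')


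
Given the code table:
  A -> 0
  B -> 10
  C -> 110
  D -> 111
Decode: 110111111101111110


Decoding:
110 -> C
111 -> D
111 -> D
10 -> B
111 -> D
111 -> D
0 -> A


Result: CDDBDDA


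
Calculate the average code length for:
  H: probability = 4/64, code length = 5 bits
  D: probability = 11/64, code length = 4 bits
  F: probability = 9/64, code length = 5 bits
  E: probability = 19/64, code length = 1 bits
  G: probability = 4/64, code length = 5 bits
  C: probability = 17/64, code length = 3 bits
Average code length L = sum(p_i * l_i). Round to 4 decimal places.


Weighted contributions p_i * l_i:
  H: (4/64) * 5 = 20/64
  D: (11/64) * 4 = 44/64
  F: (9/64) * 5 = 45/64
  E: (19/64) * 1 = 19/64
  G: (4/64) * 5 = 20/64
  C: (17/64) * 3 = 51/64
Sum = (20 + 44 + 45 + 19 + 20 + 51)/64 = 199/64

L = 199/64 = 3.1094 bits/symbol


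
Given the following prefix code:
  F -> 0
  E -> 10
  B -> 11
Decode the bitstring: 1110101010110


Decoding step by step:
Bits 11 -> B
Bits 10 -> E
Bits 10 -> E
Bits 10 -> E
Bits 10 -> E
Bits 11 -> B
Bits 0 -> F


Decoded message: BEEEEBF


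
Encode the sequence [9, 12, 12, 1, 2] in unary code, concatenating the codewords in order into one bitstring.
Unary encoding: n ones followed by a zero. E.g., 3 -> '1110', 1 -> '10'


Encode each number as n ones followed by a terminating 0:
  9 -> 1111111110 (10 bits)
  12 -> 1111111111110 (13 bits)
  12 -> 1111111111110 (13 bits)
  1 -> 10 (2 bits)
  2 -> 110 (3 bits)
Total length = 10 + 13 + 13 + 2 + 3 = 41 bits.

Unary([9, 12, 12, 1, 2]) = 11111111101111111111110111111111111010110 (41 bits)


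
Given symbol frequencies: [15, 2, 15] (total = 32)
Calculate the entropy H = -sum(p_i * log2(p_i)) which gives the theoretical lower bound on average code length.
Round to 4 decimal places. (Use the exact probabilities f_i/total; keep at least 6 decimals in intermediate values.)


Per-symbol terms -p_i * log2(p_i) with p_i = f_i/32:
  p = 15/32 = 0.468750: log2(p) = -1.093109, -p*log2(p) = 0.512395
  p = 2/32 = 0.062500: log2(p) = -4.000000, -p*log2(p) = 0.250000
  p = 15/32 = 0.468750: log2(p) = -1.093109, -p*log2(p) = 0.512395
H = 0.512395 + 0.250000 + 0.512395 = 1.274790

H = 1.2748 bits/symbol


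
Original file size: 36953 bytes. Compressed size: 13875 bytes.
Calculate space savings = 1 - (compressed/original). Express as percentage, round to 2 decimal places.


ratio = compressed/original = 13875/36953 = 0.375477
savings = 1 - ratio = 1 - 0.375477 = 0.624523
as a percentage: 0.624523 * 100 = 62.45%

Space savings = 1 - 13875/36953 = 62.45%


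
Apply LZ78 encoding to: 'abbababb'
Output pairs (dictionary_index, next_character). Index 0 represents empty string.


LZ78 encoding steps:
Dictionary: {0: ''}
Step 1: w='' (idx 0), next='a' -> output (0, 'a'), add 'a' as idx 1
Step 2: w='' (idx 0), next='b' -> output (0, 'b'), add 'b' as idx 2
Step 3: w='b' (idx 2), next='a' -> output (2, 'a'), add 'ba' as idx 3
Step 4: w='ba' (idx 3), next='b' -> output (3, 'b'), add 'bab' as idx 4
Step 5: w='b' (idx 2), end of input -> output (2, '')


Encoded: [(0, 'a'), (0, 'b'), (2, 'a'), (3, 'b'), (2, '')]


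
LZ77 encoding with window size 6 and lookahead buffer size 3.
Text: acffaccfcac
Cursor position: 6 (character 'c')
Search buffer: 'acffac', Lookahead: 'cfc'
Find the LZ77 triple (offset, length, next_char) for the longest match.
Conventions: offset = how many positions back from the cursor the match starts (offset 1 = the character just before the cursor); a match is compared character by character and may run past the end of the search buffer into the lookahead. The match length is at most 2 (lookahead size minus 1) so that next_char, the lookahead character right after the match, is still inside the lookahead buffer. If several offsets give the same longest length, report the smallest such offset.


Try each offset into the search buffer:
  offset=1 (pos 5, char 'c'): match length 1
  offset=2 (pos 4, char 'a'): match length 0
  offset=3 (pos 3, char 'f'): match length 0
  offset=4 (pos 2, char 'f'): match length 0
  offset=5 (pos 1, char 'c'): match length 2
  offset=6 (pos 0, char 'a'): match length 0
Longest match has length 2 at offset 5.
next_char = character at position 6 + 2 = 8 -> 'c'

Best match: offset=5, length=2 (matching 'cf' starting at position 1)
LZ77 triple: (5, 2, 'c')


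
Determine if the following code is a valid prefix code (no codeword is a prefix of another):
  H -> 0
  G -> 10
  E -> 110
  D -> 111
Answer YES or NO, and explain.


Checking each pair (does one codeword prefix another?):
  H='0' vs G='10': no prefix
  H='0' vs E='110': no prefix
  H='0' vs D='111': no prefix
  G='10' vs H='0': no prefix
  G='10' vs E='110': no prefix
  G='10' vs D='111': no prefix
  E='110' vs H='0': no prefix
  E='110' vs G='10': no prefix
  E='110' vs D='111': no prefix
  D='111' vs H='0': no prefix
  D='111' vs G='10': no prefix
  D='111' vs E='110': no prefix
No violation found over all pairs.

YES -- this is a valid prefix code. No codeword is a prefix of any other codeword.


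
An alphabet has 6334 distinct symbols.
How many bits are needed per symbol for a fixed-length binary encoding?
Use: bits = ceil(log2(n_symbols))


log2(6334) = 12.6289
Bracket: 2^12 = 4096 < 6334 <= 2^13 = 8192
So ceil(log2(6334)) = 13

bits = ceil(log2(6334)) = ceil(12.6289) = 13 bits


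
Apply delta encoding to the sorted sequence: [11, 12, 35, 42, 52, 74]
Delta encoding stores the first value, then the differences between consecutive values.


First value: 11
Deltas:
  12 - 11 = 1
  35 - 12 = 23
  42 - 35 = 7
  52 - 42 = 10
  74 - 52 = 22


Delta encoded: [11, 1, 23, 7, 10, 22]


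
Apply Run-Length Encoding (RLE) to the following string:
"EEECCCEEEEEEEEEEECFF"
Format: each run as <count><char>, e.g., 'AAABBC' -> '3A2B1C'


Scanning runs left to right:
  i=0: run of 'E' x 3 -> '3E'
  i=3: run of 'C' x 3 -> '3C'
  i=6: run of 'E' x 11 -> '11E'
  i=17: run of 'C' x 1 -> '1C'
  i=18: run of 'F' x 2 -> '2F'

RLE = 3E3C11E1C2F


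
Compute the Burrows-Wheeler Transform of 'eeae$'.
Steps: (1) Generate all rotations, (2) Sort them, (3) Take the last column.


Rotations (sorted):
  0: $eeae -> last char: e
  1: ae$ee -> last char: e
  2: e$eea -> last char: a
  3: eae$e -> last char: e
  4: eeae$ -> last char: $


BWT = eeae$


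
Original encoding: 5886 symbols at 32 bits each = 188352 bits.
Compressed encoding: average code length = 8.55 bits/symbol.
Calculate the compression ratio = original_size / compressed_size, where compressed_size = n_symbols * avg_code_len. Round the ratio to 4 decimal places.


original_size = n_symbols * orig_bits = 5886 * 32 = 188352 bits
compressed_size = n_symbols * avg_code_len = 5886 * 8.55 = 50325.3 bits
ratio = original_size / compressed_size = 188352 / 50325.3 = 3.7427

Compression ratio = 3.7427


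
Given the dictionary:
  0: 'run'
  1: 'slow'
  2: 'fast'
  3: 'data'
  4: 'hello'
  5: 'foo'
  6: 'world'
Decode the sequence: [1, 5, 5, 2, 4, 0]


Look up each index in the dictionary:
  1 -> 'slow'
  5 -> 'foo'
  5 -> 'foo'
  2 -> 'fast'
  4 -> 'hello'
  0 -> 'run'

Decoded: "slow foo foo fast hello run"


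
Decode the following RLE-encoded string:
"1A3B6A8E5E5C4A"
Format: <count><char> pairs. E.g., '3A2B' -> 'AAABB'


Expanding each <count><char> pair:
  1A -> 'A'
  3B -> 'BBB'
  6A -> 'AAAAAA'
  8E -> 'EEEEEEEE'
  5E -> 'EEEEE'
  5C -> 'CCCCC'
  4A -> 'AAAA'

Decoded = ABBBAAAAAAEEEEEEEEEEEEECCCCCAAAA


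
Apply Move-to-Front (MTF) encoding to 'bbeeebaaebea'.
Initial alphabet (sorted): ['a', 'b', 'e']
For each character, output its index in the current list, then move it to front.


MTF encoding:
'b': index 1 in ['a', 'b', 'e'] -> ['b', 'a', 'e']
'b': index 0 in ['b', 'a', 'e'] -> ['b', 'a', 'e']
'e': index 2 in ['b', 'a', 'e'] -> ['e', 'b', 'a']
'e': index 0 in ['e', 'b', 'a'] -> ['e', 'b', 'a']
'e': index 0 in ['e', 'b', 'a'] -> ['e', 'b', 'a']
'b': index 1 in ['e', 'b', 'a'] -> ['b', 'e', 'a']
'a': index 2 in ['b', 'e', 'a'] -> ['a', 'b', 'e']
'a': index 0 in ['a', 'b', 'e'] -> ['a', 'b', 'e']
'e': index 2 in ['a', 'b', 'e'] -> ['e', 'a', 'b']
'b': index 2 in ['e', 'a', 'b'] -> ['b', 'e', 'a']
'e': index 1 in ['b', 'e', 'a'] -> ['e', 'b', 'a']
'a': index 2 in ['e', 'b', 'a'] -> ['a', 'e', 'b']


Output: [1, 0, 2, 0, 0, 1, 2, 0, 2, 2, 1, 2]


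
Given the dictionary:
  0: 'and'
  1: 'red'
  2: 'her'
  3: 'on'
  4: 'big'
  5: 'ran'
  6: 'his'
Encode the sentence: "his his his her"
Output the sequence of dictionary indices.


Look up each word in the dictionary:
  'his' -> 6
  'his' -> 6
  'his' -> 6
  'her' -> 2

Encoded: [6, 6, 6, 2]


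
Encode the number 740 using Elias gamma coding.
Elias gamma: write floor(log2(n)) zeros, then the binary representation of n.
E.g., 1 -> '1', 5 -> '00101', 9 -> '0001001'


num_bits = floor(log2(740)) + 1 = 10
leading_zeros = num_bits - 1 = 9
binary(740) = 1011100100

Elias gamma(740) = '000000000' + '1011100100' = 0000000001011100100 (19 bits)


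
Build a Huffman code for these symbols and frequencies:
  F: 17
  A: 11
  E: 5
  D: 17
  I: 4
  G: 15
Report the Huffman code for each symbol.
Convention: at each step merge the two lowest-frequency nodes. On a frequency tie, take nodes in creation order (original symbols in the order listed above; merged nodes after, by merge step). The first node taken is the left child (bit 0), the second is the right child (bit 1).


Huffman tree construction:
Step 1: Merge I(4) + E(5) = 9
Step 2: Merge (I+E)(9) + A(11) = 20
Step 3: Merge G(15) + F(17) = 32
Step 4: Merge D(17) + ((I+E)+A)(20) = 37
Step 5: Merge (G+F)(32) + (D+((I+E)+A))(37) = 69
Read each symbol's code off the tree from the root (left child = 0, right child = 1).

Codes:
  F: 01 (length 2)
  A: 111 (length 3)
  E: 1101 (length 4)
  D: 10 (length 2)
  I: 1100 (length 4)
  G: 00 (length 2)
Average code length: 167/69 = 2.4203 bits/symbol


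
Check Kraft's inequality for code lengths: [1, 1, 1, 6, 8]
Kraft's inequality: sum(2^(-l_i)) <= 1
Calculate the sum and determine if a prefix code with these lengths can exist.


Sum = 2^(-1) + 2^(-1) + 2^(-1) + 2^(-6) + 2^(-8)
    = 0.5 + 0.5 + 0.5 + 0.015625 + 0.00390625
    = 389/256 = 1.51953125
Since 1.51953125 > 1, Kraft's inequality is NOT satisfied.
A prefix code with these lengths CANNOT exist.

Kraft sum = 1.51953125. Not satisfied.


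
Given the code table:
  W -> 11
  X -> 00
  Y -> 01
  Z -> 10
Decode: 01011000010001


Decoding:
01 -> Y
01 -> Y
10 -> Z
00 -> X
01 -> Y
00 -> X
01 -> Y


Result: YYZXYXY


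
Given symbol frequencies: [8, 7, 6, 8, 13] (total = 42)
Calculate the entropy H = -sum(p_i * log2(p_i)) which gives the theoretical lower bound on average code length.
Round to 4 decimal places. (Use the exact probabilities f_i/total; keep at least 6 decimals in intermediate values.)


Per-symbol terms -p_i * log2(p_i) with p_i = f_i/42:
  p = 8/42 = 0.190476: log2(p) = -2.392317, -p*log2(p) = 0.455680
  p = 7/42 = 0.166667: log2(p) = -2.584963, -p*log2(p) = 0.430827
  p = 6/42 = 0.142857: log2(p) = -2.807355, -p*log2(p) = 0.401051
  p = 8/42 = 0.190476: log2(p) = -2.392317, -p*log2(p) = 0.455680
  p = 13/42 = 0.309524: log2(p) = -1.691878, -p*log2(p) = 0.523676
H = 0.455680 + 0.430827 + 0.401051 + 0.455680 + 0.523676 = 2.266914

H = 2.2669 bits/symbol


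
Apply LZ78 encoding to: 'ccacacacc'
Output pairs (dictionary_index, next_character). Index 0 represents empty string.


LZ78 encoding steps:
Dictionary: {0: ''}
Step 1: w='' (idx 0), next='c' -> output (0, 'c'), add 'c' as idx 1
Step 2: w='c' (idx 1), next='a' -> output (1, 'a'), add 'ca' as idx 2
Step 3: w='ca' (idx 2), next='c' -> output (2, 'c'), add 'cac' as idx 3
Step 4: w='' (idx 0), next='a' -> output (0, 'a'), add 'a' as idx 4
Step 5: w='c' (idx 1), next='c' -> output (1, 'c'), add 'cc' as idx 5


Encoded: [(0, 'c'), (1, 'a'), (2, 'c'), (0, 'a'), (1, 'c')]


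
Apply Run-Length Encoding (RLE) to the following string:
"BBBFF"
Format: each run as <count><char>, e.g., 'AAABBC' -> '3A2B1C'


Scanning runs left to right:
  i=0: run of 'B' x 3 -> '3B'
  i=3: run of 'F' x 2 -> '2F'

RLE = 3B2F


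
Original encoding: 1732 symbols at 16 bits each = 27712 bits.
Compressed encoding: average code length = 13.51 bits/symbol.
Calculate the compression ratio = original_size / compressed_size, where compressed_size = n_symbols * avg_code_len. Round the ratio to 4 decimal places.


original_size = n_symbols * orig_bits = 1732 * 16 = 27712 bits
compressed_size = n_symbols * avg_code_len = 1732 * 13.51 = 23399.32 bits
ratio = original_size / compressed_size = 27712 / 23399.32 = 1.1843

Compression ratio = 1.1843


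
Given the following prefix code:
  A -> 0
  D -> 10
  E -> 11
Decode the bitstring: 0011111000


Decoding step by step:
Bits 0 -> A
Bits 0 -> A
Bits 11 -> E
Bits 11 -> E
Bits 10 -> D
Bits 0 -> A
Bits 0 -> A


Decoded message: AAEEDAA


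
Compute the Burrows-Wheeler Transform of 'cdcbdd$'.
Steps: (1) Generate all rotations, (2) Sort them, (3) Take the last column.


Rotations (sorted):
  0: $cdcbdd -> last char: d
  1: bdd$cdc -> last char: c
  2: cbdd$cd -> last char: d
  3: cdcbdd$ -> last char: $
  4: d$cdcbd -> last char: d
  5: dcbdd$c -> last char: c
  6: dd$cdcb -> last char: b


BWT = dcd$dcb


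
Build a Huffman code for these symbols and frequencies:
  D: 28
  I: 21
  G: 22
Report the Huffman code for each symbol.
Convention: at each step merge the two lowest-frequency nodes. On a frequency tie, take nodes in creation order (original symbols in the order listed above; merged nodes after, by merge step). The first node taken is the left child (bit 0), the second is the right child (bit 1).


Huffman tree construction:
Step 1: Merge I(21) + G(22) = 43
Step 2: Merge D(28) + (I+G)(43) = 71
Read each symbol's code off the tree from the root (left child = 0, right child = 1).

Codes:
  D: 0 (length 1)
  I: 10 (length 2)
  G: 11 (length 2)
Average code length: 114/71 = 1.6056 bits/symbol
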